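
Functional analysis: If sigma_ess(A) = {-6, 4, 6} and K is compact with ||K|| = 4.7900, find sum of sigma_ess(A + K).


By Weyl's theorem, the essential spectrum is invariant under compact perturbations.
sigma_ess(A + K) = sigma_ess(A) = {-6, 4, 6}
Sum = -6 + 4 + 6 = 4

4


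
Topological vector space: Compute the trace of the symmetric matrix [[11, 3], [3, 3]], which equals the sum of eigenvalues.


For a self-adjoint (symmetric) matrix, the eigenvalues are real.
The sum of eigenvalues equals the trace of the matrix.
trace = 11 + 3 = 14

14


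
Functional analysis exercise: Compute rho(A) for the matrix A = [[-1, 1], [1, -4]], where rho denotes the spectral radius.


For a 2x2 matrix, eigenvalues satisfy lambda^2 - (trace)*lambda + det = 0
trace = -1 + -4 = -5
det = -1*-4 - 1*1 = 3
discriminant = (-5)^2 - 4*(3) = 13
spectral radius = max |eigenvalue| = 4.3028

4.3028


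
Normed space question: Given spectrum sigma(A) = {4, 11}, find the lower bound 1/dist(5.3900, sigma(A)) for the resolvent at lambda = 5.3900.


dist(5.3900, {4, 11}) = min(|5.3900 - 4|, |5.3900 - 11|)
= min(1.3900, 5.6100) = 1.3900
Resolvent bound = 1/1.3900 = 0.7194

0.7194


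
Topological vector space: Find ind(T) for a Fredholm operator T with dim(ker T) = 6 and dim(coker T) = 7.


The Fredholm index is defined as ind(T) = dim(ker T) - dim(coker T)
= 6 - 7
= -1

-1


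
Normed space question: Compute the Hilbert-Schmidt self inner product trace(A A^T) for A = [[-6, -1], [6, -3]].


trace(A * A^T) = sum of squares of all entries
= (-6)^2 + (-1)^2 + 6^2 + (-3)^2
= 36 + 1 + 36 + 9
= 82

82


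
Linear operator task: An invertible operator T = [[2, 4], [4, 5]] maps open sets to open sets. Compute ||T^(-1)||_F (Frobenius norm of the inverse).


det(T) = 2*5 - 4*4 = -6
T^(-1) = (1/-6) * [[5, -4], [-4, 2]] = [[-0.8333, 0.6667], [0.6667, -0.3333]]
||T^(-1)||_F^2 = (-0.8333)^2 + 0.6667^2 + 0.6667^2 + (-0.3333)^2 = 1.6944
||T^(-1)||_F = sqrt(1.6944) = 1.3017

1.3017


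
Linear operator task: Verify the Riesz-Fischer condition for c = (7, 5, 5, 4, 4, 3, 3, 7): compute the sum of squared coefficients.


sum |c_n|^2 = 7^2 + 5^2 + 5^2 + 4^2 + 4^2 + 3^2 + 3^2 + 7^2
= 49 + 25 + 25 + 16 + 16 + 9 + 9 + 49
= 198

198


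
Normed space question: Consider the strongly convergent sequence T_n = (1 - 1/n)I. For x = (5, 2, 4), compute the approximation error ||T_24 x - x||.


T_24 x - x = (1 - 1/24)x - x = -x/24
||x|| = sqrt(45) = 6.7082
||T_24 x - x|| = ||x||/24 = 6.7082/24 = 0.2795

0.2795


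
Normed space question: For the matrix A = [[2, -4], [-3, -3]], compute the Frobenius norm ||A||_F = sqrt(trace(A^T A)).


||A||_F^2 = sum a_ij^2
= 2^2 + (-4)^2 + (-3)^2 + (-3)^2
= 4 + 16 + 9 + 9 = 38
||A||_F = sqrt(38) = 6.1644

6.1644


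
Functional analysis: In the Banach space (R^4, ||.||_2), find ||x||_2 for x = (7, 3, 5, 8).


The l^2 norm = (sum |x_i|^2)^(1/2)
Sum of 2th powers = 49 + 9 + 25 + 64 = 147
||x||_2 = (147)^(1/2) = 12.1244

12.1244


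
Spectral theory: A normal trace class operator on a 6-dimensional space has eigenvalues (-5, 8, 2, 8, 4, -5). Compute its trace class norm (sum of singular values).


For a normal operator, singular values equal |eigenvalues|.
Trace norm = sum |lambda_i| = 5 + 8 + 2 + 8 + 4 + 5
= 32

32


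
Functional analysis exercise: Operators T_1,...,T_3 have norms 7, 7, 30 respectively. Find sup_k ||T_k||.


By the Uniform Boundedness Principle, the supremum of norms is finite.
sup_k ||T_k|| = max(7, 7, 30) = 30

30


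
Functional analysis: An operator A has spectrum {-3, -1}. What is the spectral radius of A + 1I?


Spectrum of A + 1I = {-2, 0}
Spectral radius = max |lambda| over the shifted spectrum
= max(2, 0) = 2

2


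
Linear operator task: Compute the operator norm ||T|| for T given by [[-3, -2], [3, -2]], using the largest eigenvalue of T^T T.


A^T A = [[18, 0], [0, 8]]
trace(A^T A) = 26, det(A^T A) = 144
discriminant = 26^2 - 4*144 = 100
Largest eigenvalue of A^T A = (trace + sqrt(disc))/2 = 18.0000
||T|| = sqrt(18.0000) = 4.2426

4.2426


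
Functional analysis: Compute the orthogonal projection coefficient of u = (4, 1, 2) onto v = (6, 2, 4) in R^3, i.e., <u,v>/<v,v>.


Computing <u,v> = 4*6 + 1*2 + 2*4 = 34
Computing <v,v> = 6^2 + 2^2 + 4^2 = 56
Projection coefficient = 34/56 = 0.6071

0.6071


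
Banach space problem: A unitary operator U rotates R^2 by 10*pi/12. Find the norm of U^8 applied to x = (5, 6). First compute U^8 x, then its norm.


U is a rotation by theta = 10*pi/12
U^8 = rotation by 8*theta = 80*pi/12 = 8*pi/12 (mod 2*pi)
cos(8*pi/12) = -0.5000, sin(8*pi/12) = 0.8660
U^8 x = (-0.5000 * 5 - 0.8660 * 6, 0.8660 * 5 + -0.5000 * 6)
= (-7.6962, 1.3301)
||U^8 x|| = sqrt((-7.6962)^2 + 1.3301^2) = sqrt(61.0000) = 7.8102

7.8102


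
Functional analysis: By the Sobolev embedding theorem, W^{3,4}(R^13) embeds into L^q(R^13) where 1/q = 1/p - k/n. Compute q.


Using the Sobolev embedding formula: 1/q = 1/p - k/n
1/q = 1/4 - 3/13 = 1/52
q = 1/(1/52) = 52

52.0000


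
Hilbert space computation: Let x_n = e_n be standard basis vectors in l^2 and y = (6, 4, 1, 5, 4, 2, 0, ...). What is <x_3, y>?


x_3 = e_3 is the standard basis vector with 1 in position 3.
<x_3, y> = y_3 = 1
As n -> infinity, <x_n, y> -> 0, confirming weak convergence of (x_n) to 0.

1


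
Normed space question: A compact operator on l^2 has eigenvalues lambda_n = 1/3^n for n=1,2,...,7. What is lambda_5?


The eigenvalue formula gives lambda_5 = 1/3^5
= 1/243
= 0.0041

0.0041


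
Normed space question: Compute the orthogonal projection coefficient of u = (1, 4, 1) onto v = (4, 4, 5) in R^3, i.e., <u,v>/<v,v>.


Computing <u,v> = 1*4 + 4*4 + 1*5 = 25
Computing <v,v> = 4^2 + 4^2 + 5^2 = 57
Projection coefficient = 25/57 = 0.4386

0.4386


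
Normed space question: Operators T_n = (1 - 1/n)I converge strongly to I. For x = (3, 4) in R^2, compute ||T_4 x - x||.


T_4 x - x = (1 - 1/4)x - x = -x/4
||x|| = sqrt(25) = 5.0000
||T_4 x - x|| = ||x||/4 = 5.0000/4 = 1.2500

1.2500


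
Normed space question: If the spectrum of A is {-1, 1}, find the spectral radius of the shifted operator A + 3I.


Spectrum of A + 3I = {2, 4}
Spectral radius = max |lambda| over the shifted spectrum
= max(2, 4) = 4

4


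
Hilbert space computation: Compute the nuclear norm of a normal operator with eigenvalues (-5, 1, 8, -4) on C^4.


For a normal operator, singular values equal |eigenvalues|.
Trace norm = sum |lambda_i| = 5 + 1 + 8 + 4
= 18

18


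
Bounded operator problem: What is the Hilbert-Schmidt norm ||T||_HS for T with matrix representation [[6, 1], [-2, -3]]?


The Hilbert-Schmidt norm is sqrt(sum of squares of all entries).
Sum of squares = 6^2 + 1^2 + (-2)^2 + (-3)^2
= 36 + 1 + 4 + 9 = 50
||T||_HS = sqrt(50) = 7.0711

7.0711


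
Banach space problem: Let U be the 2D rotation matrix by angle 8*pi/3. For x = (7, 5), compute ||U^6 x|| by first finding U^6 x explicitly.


U is a rotation by theta = 8*pi/3
U^6 = rotation by 6*theta = 48*pi/3 = 0*pi/3 (mod 2*pi)
cos(0*pi/3) = 1.0000, sin(0*pi/3) = 0.0000
U^6 x = (1.0000 * 7 - 0.0000 * 5, 0.0000 * 7 + 1.0000 * 5)
= (7.0000, 5.0000)
||U^6 x|| = sqrt(7.0000^2 + 5.0000^2) = sqrt(74.0000) = 8.6023

8.6023


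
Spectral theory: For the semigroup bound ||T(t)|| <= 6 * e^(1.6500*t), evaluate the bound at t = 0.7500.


||T(0.7500)|| <= 6 * exp(1.6500 * 0.7500)
= 6 * exp(1.2375)
= 6 * 3.4470
= 20.6819

20.6819


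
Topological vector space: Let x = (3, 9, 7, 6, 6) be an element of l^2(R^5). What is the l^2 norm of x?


The l^2 norm = (sum |x_i|^2)^(1/2)
Sum of 2th powers = 9 + 81 + 49 + 36 + 36 = 211
||x||_2 = (211)^(1/2) = 14.5258

14.5258


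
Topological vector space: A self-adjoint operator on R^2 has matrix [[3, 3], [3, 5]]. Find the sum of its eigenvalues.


For a self-adjoint (symmetric) matrix, the eigenvalues are real.
The sum of eigenvalues equals the trace of the matrix.
trace = 3 + 5 = 8

8


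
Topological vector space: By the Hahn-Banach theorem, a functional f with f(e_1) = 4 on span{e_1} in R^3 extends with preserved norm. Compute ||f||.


The norm of f is given by ||f|| = sup_{||x||=1} |f(x)|.
On span{e_1}, ||e_1|| = 1, so ||f|| = |f(e_1)| / ||e_1||
= |4| / 1 = 4.0000

4.0000


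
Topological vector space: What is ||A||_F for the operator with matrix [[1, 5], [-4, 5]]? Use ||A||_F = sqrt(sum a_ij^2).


||A||_F^2 = sum a_ij^2
= 1^2 + 5^2 + (-4)^2 + 5^2
= 1 + 25 + 16 + 25 = 67
||A||_F = sqrt(67) = 8.1854

8.1854


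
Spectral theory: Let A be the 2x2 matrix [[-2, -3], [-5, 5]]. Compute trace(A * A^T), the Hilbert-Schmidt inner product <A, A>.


trace(A * A^T) = sum of squares of all entries
= (-2)^2 + (-3)^2 + (-5)^2 + 5^2
= 4 + 9 + 25 + 25
= 63

63


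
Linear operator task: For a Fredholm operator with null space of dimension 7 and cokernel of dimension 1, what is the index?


The Fredholm index is defined as ind(T) = dim(ker T) - dim(coker T)
= 7 - 1
= 6

6


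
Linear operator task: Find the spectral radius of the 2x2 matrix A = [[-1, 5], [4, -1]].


For a 2x2 matrix, eigenvalues satisfy lambda^2 - (trace)*lambda + det = 0
trace = -1 + -1 = -2
det = -1*-1 - 5*4 = -19
discriminant = (-2)^2 - 4*(-19) = 80
spectral radius = max |eigenvalue| = 5.4721

5.4721


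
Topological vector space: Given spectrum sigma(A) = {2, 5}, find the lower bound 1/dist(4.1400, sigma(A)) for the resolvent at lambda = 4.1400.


dist(4.1400, {2, 5}) = min(|4.1400 - 2|, |4.1400 - 5|)
= min(2.1400, 0.8600) = 0.8600
Resolvent bound = 1/0.8600 = 1.1628

1.1628


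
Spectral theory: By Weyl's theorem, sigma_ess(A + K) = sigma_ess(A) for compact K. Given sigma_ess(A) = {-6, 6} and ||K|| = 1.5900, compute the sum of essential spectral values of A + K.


By Weyl's theorem, the essential spectrum is invariant under compact perturbations.
sigma_ess(A + K) = sigma_ess(A) = {-6, 6}
Sum = -6 + 6 = 0

0


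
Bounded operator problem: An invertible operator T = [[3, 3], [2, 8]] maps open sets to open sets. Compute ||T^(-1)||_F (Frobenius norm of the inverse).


det(T) = 3*8 - 3*2 = 18
T^(-1) = (1/18) * [[8, -3], [-2, 3]] = [[0.4444, -0.1667], [-0.1111, 0.1667]]
||T^(-1)||_F^2 = 0.4444^2 + (-0.1667)^2 + (-0.1111)^2 + 0.1667^2 = 0.2654
||T^(-1)||_F = sqrt(0.2654) = 0.5152

0.5152


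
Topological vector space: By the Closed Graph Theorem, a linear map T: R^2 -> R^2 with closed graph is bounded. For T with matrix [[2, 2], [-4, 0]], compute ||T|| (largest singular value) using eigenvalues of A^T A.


A^T A = [[20, 4], [4, 4]]
trace(A^T A) = 24, det(A^T A) = 64
discriminant = 24^2 - 4*64 = 320
Largest eigenvalue of A^T A = (trace + sqrt(disc))/2 = 20.9443
||T|| = sqrt(20.9443) = 4.5765

4.5765


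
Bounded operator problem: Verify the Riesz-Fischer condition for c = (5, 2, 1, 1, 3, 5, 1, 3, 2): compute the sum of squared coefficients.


sum |c_n|^2 = 5^2 + 2^2 + 1^2 + 1^2 + 3^2 + 5^2 + 1^2 + 3^2 + 2^2
= 25 + 4 + 1 + 1 + 9 + 25 + 1 + 9 + 4
= 79

79


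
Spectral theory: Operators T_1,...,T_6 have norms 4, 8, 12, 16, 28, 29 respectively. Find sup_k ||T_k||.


By the Uniform Boundedness Principle, the supremum of norms is finite.
sup_k ||T_k|| = max(4, 8, 12, 16, 28, 29) = 29

29


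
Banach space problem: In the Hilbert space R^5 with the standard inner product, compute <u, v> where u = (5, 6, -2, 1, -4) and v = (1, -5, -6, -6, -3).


Computing the standard inner product <u, v> = sum u_i * v_i
= 5*1 + 6*-5 + -2*-6 + 1*-6 + -4*-3
= 5 + -30 + 12 + -6 + 12
= -7

-7


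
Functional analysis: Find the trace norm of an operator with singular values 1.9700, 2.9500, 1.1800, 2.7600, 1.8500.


The nuclear norm is the sum of all singular values.
||T||_1 = 1.9700 + 2.9500 + 1.1800 + 2.7600 + 1.8500
= 10.7100

10.7100


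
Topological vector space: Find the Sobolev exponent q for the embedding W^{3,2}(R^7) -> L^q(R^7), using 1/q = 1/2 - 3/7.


Using the Sobolev embedding formula: 1/q = 1/p - k/n
1/q = 1/2 - 3/7 = 1/14
q = 1/(1/14) = 14

14.0000


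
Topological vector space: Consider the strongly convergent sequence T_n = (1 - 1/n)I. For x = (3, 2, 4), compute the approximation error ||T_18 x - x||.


T_18 x - x = (1 - 1/18)x - x = -x/18
||x|| = sqrt(29) = 5.3852
||T_18 x - x|| = ||x||/18 = 5.3852/18 = 0.2992

0.2992


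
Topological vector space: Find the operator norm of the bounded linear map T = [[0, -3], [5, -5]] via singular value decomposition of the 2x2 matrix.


A^T A = [[25, -25], [-25, 34]]
trace(A^T A) = 59, det(A^T A) = 225
discriminant = 59^2 - 4*225 = 2581
Largest eigenvalue of A^T A = (trace + sqrt(disc))/2 = 54.9018
||T|| = sqrt(54.9018) = 7.4096

7.4096


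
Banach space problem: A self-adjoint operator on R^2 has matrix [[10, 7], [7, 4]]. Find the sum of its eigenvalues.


For a self-adjoint (symmetric) matrix, the eigenvalues are real.
The sum of eigenvalues equals the trace of the matrix.
trace = 10 + 4 = 14

14


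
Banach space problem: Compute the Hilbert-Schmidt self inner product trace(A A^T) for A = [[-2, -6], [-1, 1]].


trace(A * A^T) = sum of squares of all entries
= (-2)^2 + (-6)^2 + (-1)^2 + 1^2
= 4 + 36 + 1 + 1
= 42

42


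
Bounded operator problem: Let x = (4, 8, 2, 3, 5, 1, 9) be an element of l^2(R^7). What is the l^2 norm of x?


The l^2 norm = (sum |x_i|^2)^(1/2)
Sum of 2th powers = 16 + 64 + 4 + 9 + 25 + 1 + 81 = 200
||x||_2 = (200)^(1/2) = 14.1421

14.1421


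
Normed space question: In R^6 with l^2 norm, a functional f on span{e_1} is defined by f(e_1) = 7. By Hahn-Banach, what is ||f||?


The norm of f is given by ||f|| = sup_{||x||=1} |f(x)|.
On span{e_1}, ||e_1|| = 1, so ||f|| = |f(e_1)| / ||e_1||
= |7| / 1 = 7.0000

7.0000


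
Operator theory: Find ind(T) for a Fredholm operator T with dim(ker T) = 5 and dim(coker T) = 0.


The Fredholm index is defined as ind(T) = dim(ker T) - dim(coker T)
= 5 - 0
= 5

5


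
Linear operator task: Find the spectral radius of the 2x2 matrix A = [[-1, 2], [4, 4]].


For a 2x2 matrix, eigenvalues satisfy lambda^2 - (trace)*lambda + det = 0
trace = -1 + 4 = 3
det = -1*4 - 2*4 = -12
discriminant = 3^2 - 4*(-12) = 57
spectral radius = max |eigenvalue| = 5.2749

5.2749


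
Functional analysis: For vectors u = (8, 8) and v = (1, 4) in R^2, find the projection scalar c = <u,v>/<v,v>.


Computing <u,v> = 8*1 + 8*4 = 40
Computing <v,v> = 1^2 + 4^2 = 17
Projection coefficient = 40/17 = 2.3529

2.3529


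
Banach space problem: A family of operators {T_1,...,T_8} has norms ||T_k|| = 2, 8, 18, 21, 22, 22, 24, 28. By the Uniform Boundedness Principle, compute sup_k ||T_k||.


By the Uniform Boundedness Principle, the supremum of norms is finite.
sup_k ||T_k|| = max(2, 8, 18, 21, 22, 22, 24, 28) = 28

28


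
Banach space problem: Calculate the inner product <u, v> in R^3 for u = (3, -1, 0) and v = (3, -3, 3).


Computing the standard inner product <u, v> = sum u_i * v_i
= 3*3 + -1*-3 + 0*3
= 9 + 3 + 0
= 12

12


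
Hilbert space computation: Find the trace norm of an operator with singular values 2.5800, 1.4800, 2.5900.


The nuclear norm is the sum of all singular values.
||T||_1 = 2.5800 + 1.4800 + 2.5900
= 6.6500

6.6500


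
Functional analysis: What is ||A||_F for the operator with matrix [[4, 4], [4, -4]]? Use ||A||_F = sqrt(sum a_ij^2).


||A||_F^2 = sum a_ij^2
= 4^2 + 4^2 + 4^2 + (-4)^2
= 16 + 16 + 16 + 16 = 64
||A||_F = sqrt(64) = 8.0000

8.0000


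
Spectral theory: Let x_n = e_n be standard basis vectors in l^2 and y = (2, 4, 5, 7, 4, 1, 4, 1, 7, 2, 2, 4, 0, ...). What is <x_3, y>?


x_3 = e_3 is the standard basis vector with 1 in position 3.
<x_3, y> = y_3 = 5
As n -> infinity, <x_n, y> -> 0, confirming weak convergence of (x_n) to 0.

5


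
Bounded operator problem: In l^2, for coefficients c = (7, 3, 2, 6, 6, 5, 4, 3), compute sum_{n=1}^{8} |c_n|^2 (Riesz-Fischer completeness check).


sum |c_n|^2 = 7^2 + 3^2 + 2^2 + 6^2 + 6^2 + 5^2 + 4^2 + 3^2
= 49 + 9 + 4 + 36 + 36 + 25 + 16 + 9
= 184

184


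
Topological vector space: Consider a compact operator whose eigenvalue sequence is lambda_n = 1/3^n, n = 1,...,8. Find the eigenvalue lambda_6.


The eigenvalue formula gives lambda_6 = 1/3^6
= 1/729
= 0.0014

0.0014


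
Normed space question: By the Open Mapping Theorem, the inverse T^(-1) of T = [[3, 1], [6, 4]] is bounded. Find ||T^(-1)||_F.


det(T) = 3*4 - 1*6 = 6
T^(-1) = (1/6) * [[4, -1], [-6, 3]] = [[0.6667, -0.1667], [-1.0000, 0.5000]]
||T^(-1)||_F^2 = 0.6667^2 + (-0.1667)^2 + (-1.0000)^2 + 0.5000^2 = 1.7222
||T^(-1)||_F = sqrt(1.7222) = 1.3123

1.3123


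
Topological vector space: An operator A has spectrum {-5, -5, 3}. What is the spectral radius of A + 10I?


Spectrum of A + 10I = {5, 5, 13}
Spectral radius = max |lambda| over the shifted spectrum
= max(5, 5, 13) = 13

13


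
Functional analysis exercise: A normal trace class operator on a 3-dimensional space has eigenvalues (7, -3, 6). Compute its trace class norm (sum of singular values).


For a normal operator, singular values equal |eigenvalues|.
Trace norm = sum |lambda_i| = 7 + 3 + 6
= 16

16


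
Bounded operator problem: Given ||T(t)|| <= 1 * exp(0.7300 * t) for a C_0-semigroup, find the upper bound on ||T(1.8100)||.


||T(1.8100)|| <= 1 * exp(0.7300 * 1.8100)
= 1 * exp(1.3213)
= 1 * 3.7483
= 3.7483

3.7483


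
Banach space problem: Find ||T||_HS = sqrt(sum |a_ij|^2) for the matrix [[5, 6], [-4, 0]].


The Hilbert-Schmidt norm is sqrt(sum of squares of all entries).
Sum of squares = 5^2 + 6^2 + (-4)^2 + 0^2
= 25 + 36 + 16 + 0 = 77
||T||_HS = sqrt(77) = 8.7750

8.7750


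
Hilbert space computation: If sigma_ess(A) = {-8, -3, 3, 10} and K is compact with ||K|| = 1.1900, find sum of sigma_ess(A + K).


By Weyl's theorem, the essential spectrum is invariant under compact perturbations.
sigma_ess(A + K) = sigma_ess(A) = {-8, -3, 3, 10}
Sum = -8 + -3 + 3 + 10 = 2

2


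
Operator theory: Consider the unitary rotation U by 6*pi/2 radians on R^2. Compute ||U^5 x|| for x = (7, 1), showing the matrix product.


U is a rotation by theta = 6*pi/2
U^5 = rotation by 5*theta = 30*pi/2 = 2*pi/2 (mod 2*pi)
cos(2*pi/2) = -1.0000, sin(2*pi/2) = 0.0000
U^5 x = (-1.0000 * 7 - 0.0000 * 1, 0.0000 * 7 + -1.0000 * 1)
= (-7.0000, -1.0000)
||U^5 x|| = sqrt((-7.0000)^2 + (-1.0000)^2) = sqrt(50.0000) = 7.0711

7.0711


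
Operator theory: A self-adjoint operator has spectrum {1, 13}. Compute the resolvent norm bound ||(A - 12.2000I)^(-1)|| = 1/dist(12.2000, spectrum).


dist(12.2000, {1, 13}) = min(|12.2000 - 1|, |12.2000 - 13|)
= min(11.2000, 0.8000) = 0.8000
Resolvent bound = 1/0.8000 = 1.2500

1.2500


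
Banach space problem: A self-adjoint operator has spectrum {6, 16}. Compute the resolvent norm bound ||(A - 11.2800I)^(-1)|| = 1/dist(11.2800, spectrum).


dist(11.2800, {6, 16}) = min(|11.2800 - 6|, |11.2800 - 16|)
= min(5.2800, 4.7200) = 4.7200
Resolvent bound = 1/4.7200 = 0.2119

0.2119


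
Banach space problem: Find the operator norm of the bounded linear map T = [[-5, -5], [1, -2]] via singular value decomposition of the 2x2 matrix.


A^T A = [[26, 23], [23, 29]]
trace(A^T A) = 55, det(A^T A) = 225
discriminant = 55^2 - 4*225 = 2125
Largest eigenvalue of A^T A = (trace + sqrt(disc))/2 = 50.5489
||T|| = sqrt(50.5489) = 7.1098

7.1098


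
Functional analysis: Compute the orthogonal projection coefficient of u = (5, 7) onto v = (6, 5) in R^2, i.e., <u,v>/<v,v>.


Computing <u,v> = 5*6 + 7*5 = 65
Computing <v,v> = 6^2 + 5^2 = 61
Projection coefficient = 65/61 = 1.0656

1.0656


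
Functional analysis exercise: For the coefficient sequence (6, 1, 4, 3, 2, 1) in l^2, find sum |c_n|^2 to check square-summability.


sum |c_n|^2 = 6^2 + 1^2 + 4^2 + 3^2 + 2^2 + 1^2
= 36 + 1 + 16 + 9 + 4 + 1
= 67

67


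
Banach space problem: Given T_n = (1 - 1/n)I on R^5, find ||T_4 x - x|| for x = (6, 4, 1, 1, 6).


T_4 x - x = (1 - 1/4)x - x = -x/4
||x|| = sqrt(90) = 9.4868
||T_4 x - x|| = ||x||/4 = 9.4868/4 = 2.3717

2.3717


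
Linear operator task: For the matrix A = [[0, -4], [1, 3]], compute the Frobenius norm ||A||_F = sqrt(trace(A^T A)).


||A||_F^2 = sum a_ij^2
= 0^2 + (-4)^2 + 1^2 + 3^2
= 0 + 16 + 1 + 9 = 26
||A||_F = sqrt(26) = 5.0990

5.0990


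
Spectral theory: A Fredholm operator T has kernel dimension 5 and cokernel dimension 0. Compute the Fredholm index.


The Fredholm index is defined as ind(T) = dim(ker T) - dim(coker T)
= 5 - 0
= 5

5


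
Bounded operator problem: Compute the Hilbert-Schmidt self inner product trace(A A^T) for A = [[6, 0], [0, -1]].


trace(A * A^T) = sum of squares of all entries
= 6^2 + 0^2 + 0^2 + (-1)^2
= 36 + 0 + 0 + 1
= 37

37


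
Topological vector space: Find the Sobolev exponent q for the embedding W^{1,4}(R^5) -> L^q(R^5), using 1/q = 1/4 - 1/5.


Using the Sobolev embedding formula: 1/q = 1/p - k/n
1/q = 1/4 - 1/5 = 1/20
q = 1/(1/20) = 20

20.0000


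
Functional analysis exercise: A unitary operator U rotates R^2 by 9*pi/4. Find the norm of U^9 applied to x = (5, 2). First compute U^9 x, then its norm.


U is a rotation by theta = 9*pi/4
U^9 = rotation by 9*theta = 81*pi/4 = 1*pi/4 (mod 2*pi)
cos(1*pi/4) = 0.7071, sin(1*pi/4) = 0.7071
U^9 x = (0.7071 * 5 - 0.7071 * 2, 0.7071 * 5 + 0.7071 * 2)
= (2.1213, 4.9497)
||U^9 x|| = sqrt(2.1213^2 + 4.9497^2) = sqrt(29.0000) = 5.3852

5.3852


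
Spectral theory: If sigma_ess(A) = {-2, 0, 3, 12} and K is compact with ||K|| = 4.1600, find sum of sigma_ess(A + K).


By Weyl's theorem, the essential spectrum is invariant under compact perturbations.
sigma_ess(A + K) = sigma_ess(A) = {-2, 0, 3, 12}
Sum = -2 + 0 + 3 + 12 = 13

13


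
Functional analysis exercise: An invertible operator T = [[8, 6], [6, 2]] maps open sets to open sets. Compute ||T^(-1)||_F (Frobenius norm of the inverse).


det(T) = 8*2 - 6*6 = -20
T^(-1) = (1/-20) * [[2, -6], [-6, 8]] = [[-0.1000, 0.3000], [0.3000, -0.4000]]
||T^(-1)||_F^2 = (-0.1000)^2 + 0.3000^2 + 0.3000^2 + (-0.4000)^2 = 0.3500
||T^(-1)||_F = sqrt(0.3500) = 0.5916

0.5916


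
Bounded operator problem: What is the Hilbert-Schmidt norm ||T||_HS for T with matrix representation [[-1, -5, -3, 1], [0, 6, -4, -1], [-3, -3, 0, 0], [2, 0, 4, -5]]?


The Hilbert-Schmidt norm is sqrt(sum of squares of all entries).
Sum of squares = (-1)^2 + (-5)^2 + (-3)^2 + 1^2 + 0^2 + 6^2 + (-4)^2 + (-1)^2 + (-3)^2 + (-3)^2 + 0^2 + 0^2 + 2^2 + 0^2 + 4^2 + (-5)^2
= 1 + 25 + 9 + 1 + 0 + 36 + 16 + 1 + 9 + 9 + 0 + 0 + 4 + 0 + 16 + 25 = 152
||T||_HS = sqrt(152) = 12.3288

12.3288


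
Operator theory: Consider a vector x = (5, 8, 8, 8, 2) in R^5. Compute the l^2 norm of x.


The l^2 norm = (sum |x_i|^2)^(1/2)
Sum of 2th powers = 25 + 64 + 64 + 64 + 4 = 221
||x||_2 = (221)^(1/2) = 14.8661

14.8661


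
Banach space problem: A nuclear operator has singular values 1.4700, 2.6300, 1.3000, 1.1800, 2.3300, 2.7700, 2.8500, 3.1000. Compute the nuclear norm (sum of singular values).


The nuclear norm is the sum of all singular values.
||T||_1 = 1.4700 + 2.6300 + 1.3000 + 1.1800 + 2.3300 + 2.7700 + 2.8500 + 3.1000
= 17.6300

17.6300


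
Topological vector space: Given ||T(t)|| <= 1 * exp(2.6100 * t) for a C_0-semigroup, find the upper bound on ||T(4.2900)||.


||T(4.2900)|| <= 1 * exp(2.6100 * 4.2900)
= 1 * exp(11.1969)
= 1 * 72904.0885
= 72904.0885

72904.0885


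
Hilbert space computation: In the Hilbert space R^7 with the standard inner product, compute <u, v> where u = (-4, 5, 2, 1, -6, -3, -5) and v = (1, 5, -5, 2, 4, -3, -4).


Computing the standard inner product <u, v> = sum u_i * v_i
= -4*1 + 5*5 + 2*-5 + 1*2 + -6*4 + -3*-3 + -5*-4
= -4 + 25 + -10 + 2 + -24 + 9 + 20
= 18

18


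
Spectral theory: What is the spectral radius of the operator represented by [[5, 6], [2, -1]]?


For a 2x2 matrix, eigenvalues satisfy lambda^2 - (trace)*lambda + det = 0
trace = 5 + -1 = 4
det = 5*-1 - 6*2 = -17
discriminant = 4^2 - 4*(-17) = 84
spectral radius = max |eigenvalue| = 6.5826

6.5826


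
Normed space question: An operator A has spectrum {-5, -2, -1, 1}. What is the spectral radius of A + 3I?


Spectrum of A + 3I = {-2, 1, 2, 4}
Spectral radius = max |lambda| over the shifted spectrum
= max(2, 1, 2, 4) = 4

4


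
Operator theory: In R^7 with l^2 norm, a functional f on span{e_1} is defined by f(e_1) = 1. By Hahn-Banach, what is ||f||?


The norm of f is given by ||f|| = sup_{||x||=1} |f(x)|.
On span{e_1}, ||e_1|| = 1, so ||f|| = |f(e_1)| / ||e_1||
= |1| / 1 = 1.0000

1.0000


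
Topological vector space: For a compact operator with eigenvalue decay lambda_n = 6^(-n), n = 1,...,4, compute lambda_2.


The eigenvalue formula gives lambda_2 = 1/6^2
= 1/36
= 0.0278

0.0278


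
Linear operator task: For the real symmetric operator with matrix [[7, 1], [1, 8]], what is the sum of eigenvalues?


For a self-adjoint (symmetric) matrix, the eigenvalues are real.
The sum of eigenvalues equals the trace of the matrix.
trace = 7 + 8 = 15

15


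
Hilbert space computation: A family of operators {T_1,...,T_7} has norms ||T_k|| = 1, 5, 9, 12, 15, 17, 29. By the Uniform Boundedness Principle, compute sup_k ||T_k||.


By the Uniform Boundedness Principle, the supremum of norms is finite.
sup_k ||T_k|| = max(1, 5, 9, 12, 15, 17, 29) = 29

29


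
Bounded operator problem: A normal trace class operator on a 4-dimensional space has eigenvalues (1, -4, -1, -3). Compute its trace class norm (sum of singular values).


For a normal operator, singular values equal |eigenvalues|.
Trace norm = sum |lambda_i| = 1 + 4 + 1 + 3
= 9

9


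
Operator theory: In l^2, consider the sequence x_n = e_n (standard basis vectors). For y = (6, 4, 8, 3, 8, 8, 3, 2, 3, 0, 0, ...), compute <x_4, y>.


x_4 = e_4 is the standard basis vector with 1 in position 4.
<x_4, y> = y_4 = 3
As n -> infinity, <x_n, y> -> 0, confirming weak convergence of (x_n) to 0.

3


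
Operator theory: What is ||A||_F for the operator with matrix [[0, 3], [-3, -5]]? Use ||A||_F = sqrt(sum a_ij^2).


||A||_F^2 = sum a_ij^2
= 0^2 + 3^2 + (-3)^2 + (-5)^2
= 0 + 9 + 9 + 25 = 43
||A||_F = sqrt(43) = 6.5574

6.5574


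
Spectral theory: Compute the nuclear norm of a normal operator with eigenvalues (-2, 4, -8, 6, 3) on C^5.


For a normal operator, singular values equal |eigenvalues|.
Trace norm = sum |lambda_i| = 2 + 4 + 8 + 6 + 3
= 23

23


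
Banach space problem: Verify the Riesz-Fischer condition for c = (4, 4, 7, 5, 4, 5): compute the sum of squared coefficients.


sum |c_n|^2 = 4^2 + 4^2 + 7^2 + 5^2 + 4^2 + 5^2
= 16 + 16 + 49 + 25 + 16 + 25
= 147

147


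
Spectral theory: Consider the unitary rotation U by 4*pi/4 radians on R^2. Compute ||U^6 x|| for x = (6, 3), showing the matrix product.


U is a rotation by theta = 4*pi/4
U^6 = rotation by 6*theta = 24*pi/4 = 0*pi/4 (mod 2*pi)
cos(0*pi/4) = 1.0000, sin(0*pi/4) = 0.0000
U^6 x = (1.0000 * 6 - 0.0000 * 3, 0.0000 * 6 + 1.0000 * 3)
= (6.0000, 3.0000)
||U^6 x|| = sqrt(6.0000^2 + 3.0000^2) = sqrt(45.0000) = 6.7082

6.7082


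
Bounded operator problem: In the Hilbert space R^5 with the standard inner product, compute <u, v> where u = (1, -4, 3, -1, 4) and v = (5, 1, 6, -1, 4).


Computing the standard inner product <u, v> = sum u_i * v_i
= 1*5 + -4*1 + 3*6 + -1*-1 + 4*4
= 5 + -4 + 18 + 1 + 16
= 36

36


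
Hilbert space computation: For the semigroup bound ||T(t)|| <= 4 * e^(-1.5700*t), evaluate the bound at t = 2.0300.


||T(2.0300)|| <= 4 * exp(-1.5700 * 2.0300)
= 4 * exp(-3.1871)
= 4 * 0.0413
= 0.1652

0.1652


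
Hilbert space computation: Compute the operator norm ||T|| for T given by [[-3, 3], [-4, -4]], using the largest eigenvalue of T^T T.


A^T A = [[25, 7], [7, 25]]
trace(A^T A) = 50, det(A^T A) = 576
discriminant = 50^2 - 4*576 = 196
Largest eigenvalue of A^T A = (trace + sqrt(disc))/2 = 32.0000
||T|| = sqrt(32.0000) = 5.6569

5.6569


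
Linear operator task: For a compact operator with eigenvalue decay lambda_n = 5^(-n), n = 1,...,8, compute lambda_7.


The eigenvalue formula gives lambda_7 = 1/5^7
= 1/78125
= 1.2800e-05

1.2800e-05


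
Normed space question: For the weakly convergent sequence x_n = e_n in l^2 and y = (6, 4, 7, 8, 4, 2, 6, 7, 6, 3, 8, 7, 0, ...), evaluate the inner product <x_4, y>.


x_4 = e_4 is the standard basis vector with 1 in position 4.
<x_4, y> = y_4 = 8
As n -> infinity, <x_n, y> -> 0, confirming weak convergence of (x_n) to 0.

8


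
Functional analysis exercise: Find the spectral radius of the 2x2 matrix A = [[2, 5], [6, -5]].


For a 2x2 matrix, eigenvalues satisfy lambda^2 - (trace)*lambda + det = 0
trace = 2 + -5 = -3
det = 2*-5 - 5*6 = -40
discriminant = (-3)^2 - 4*(-40) = 169
spectral radius = max |eigenvalue| = 8.0000

8.0000


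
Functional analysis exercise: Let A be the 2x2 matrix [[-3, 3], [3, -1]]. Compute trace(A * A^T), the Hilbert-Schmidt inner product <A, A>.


trace(A * A^T) = sum of squares of all entries
= (-3)^2 + 3^2 + 3^2 + (-1)^2
= 9 + 9 + 9 + 1
= 28

28


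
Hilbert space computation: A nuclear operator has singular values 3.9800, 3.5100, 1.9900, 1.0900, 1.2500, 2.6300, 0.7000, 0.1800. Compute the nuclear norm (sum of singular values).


The nuclear norm is the sum of all singular values.
||T||_1 = 3.9800 + 3.5100 + 1.9900 + 1.0900 + 1.2500 + 2.6300 + 0.7000 + 0.1800
= 15.3300

15.3300


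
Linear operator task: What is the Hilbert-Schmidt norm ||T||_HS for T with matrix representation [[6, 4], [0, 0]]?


The Hilbert-Schmidt norm is sqrt(sum of squares of all entries).
Sum of squares = 6^2 + 4^2 + 0^2 + 0^2
= 36 + 16 + 0 + 0 = 52
||T||_HS = sqrt(52) = 7.2111

7.2111


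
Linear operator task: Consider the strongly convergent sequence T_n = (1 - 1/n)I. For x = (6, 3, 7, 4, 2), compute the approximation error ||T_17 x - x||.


T_17 x - x = (1 - 1/17)x - x = -x/17
||x|| = sqrt(114) = 10.6771
||T_17 x - x|| = ||x||/17 = 10.6771/17 = 0.6281

0.6281


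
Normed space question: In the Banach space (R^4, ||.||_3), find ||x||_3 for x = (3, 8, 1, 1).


The l^3 norm = (sum |x_i|^3)^(1/3)
Sum of 3th powers = 27 + 512 + 1 + 1 = 541
||x||_3 = (541)^(1/3) = 8.1483

8.1483


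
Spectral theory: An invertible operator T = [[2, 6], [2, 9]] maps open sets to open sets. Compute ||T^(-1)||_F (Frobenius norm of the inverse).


det(T) = 2*9 - 6*2 = 6
T^(-1) = (1/6) * [[9, -6], [-2, 2]] = [[1.5000, -1.0000], [-0.3333, 0.3333]]
||T^(-1)||_F^2 = 1.5000^2 + (-1.0000)^2 + (-0.3333)^2 + 0.3333^2 = 3.4722
||T^(-1)||_F = sqrt(3.4722) = 1.8634

1.8634


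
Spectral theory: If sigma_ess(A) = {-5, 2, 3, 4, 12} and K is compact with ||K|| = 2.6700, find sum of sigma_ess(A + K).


By Weyl's theorem, the essential spectrum is invariant under compact perturbations.
sigma_ess(A + K) = sigma_ess(A) = {-5, 2, 3, 4, 12}
Sum = -5 + 2 + 3 + 4 + 12 = 16

16


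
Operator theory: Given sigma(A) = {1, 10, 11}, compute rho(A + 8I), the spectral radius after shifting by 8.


Spectrum of A + 8I = {9, 18, 19}
Spectral radius = max |lambda| over the shifted spectrum
= max(9, 18, 19) = 19

19


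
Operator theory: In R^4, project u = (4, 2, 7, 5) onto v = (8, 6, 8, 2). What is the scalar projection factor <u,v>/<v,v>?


Computing <u,v> = 4*8 + 2*6 + 7*8 + 5*2 = 110
Computing <v,v> = 8^2 + 6^2 + 8^2 + 2^2 = 168
Projection coefficient = 110/168 = 0.6548

0.6548


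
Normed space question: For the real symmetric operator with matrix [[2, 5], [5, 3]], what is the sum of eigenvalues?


For a self-adjoint (symmetric) matrix, the eigenvalues are real.
The sum of eigenvalues equals the trace of the matrix.
trace = 2 + 3 = 5

5


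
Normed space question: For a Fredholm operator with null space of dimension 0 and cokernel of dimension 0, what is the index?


The Fredholm index is defined as ind(T) = dim(ker T) - dim(coker T)
= 0 - 0
= 0

0


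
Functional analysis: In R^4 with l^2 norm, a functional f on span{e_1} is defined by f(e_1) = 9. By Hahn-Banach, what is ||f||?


The norm of f is given by ||f|| = sup_{||x||=1} |f(x)|.
On span{e_1}, ||e_1|| = 1, so ||f|| = |f(e_1)| / ||e_1||
= |9| / 1 = 9.0000

9.0000


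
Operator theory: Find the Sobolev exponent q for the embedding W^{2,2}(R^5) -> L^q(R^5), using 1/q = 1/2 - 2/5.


Using the Sobolev embedding formula: 1/q = 1/p - k/n
1/q = 1/2 - 2/5 = 1/10
q = 1/(1/10) = 10

10.0000


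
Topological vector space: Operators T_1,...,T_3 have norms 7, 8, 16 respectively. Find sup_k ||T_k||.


By the Uniform Boundedness Principle, the supremum of norms is finite.
sup_k ||T_k|| = max(7, 8, 16) = 16

16


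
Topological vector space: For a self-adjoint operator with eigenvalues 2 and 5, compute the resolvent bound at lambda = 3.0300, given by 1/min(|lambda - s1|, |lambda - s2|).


dist(3.0300, {2, 5}) = min(|3.0300 - 2|, |3.0300 - 5|)
= min(1.0300, 1.9700) = 1.0300
Resolvent bound = 1/1.0300 = 0.9709

0.9709


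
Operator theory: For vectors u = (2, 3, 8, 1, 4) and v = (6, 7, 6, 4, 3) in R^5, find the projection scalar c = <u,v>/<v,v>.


Computing <u,v> = 2*6 + 3*7 + 8*6 + 1*4 + 4*3 = 97
Computing <v,v> = 6^2 + 7^2 + 6^2 + 4^2 + 3^2 = 146
Projection coefficient = 97/146 = 0.6644

0.6644


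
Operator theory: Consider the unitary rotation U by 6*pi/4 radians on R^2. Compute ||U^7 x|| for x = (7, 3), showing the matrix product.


U is a rotation by theta = 6*pi/4
U^7 = rotation by 7*theta = 42*pi/4 = 2*pi/4 (mod 2*pi)
cos(2*pi/4) = 0.0000, sin(2*pi/4) = 1.0000
U^7 x = (0.0000 * 7 - 1.0000 * 3, 1.0000 * 7 + 0.0000 * 3)
= (-3.0000, 7.0000)
||U^7 x|| = sqrt((-3.0000)^2 + 7.0000^2) = sqrt(58.0000) = 7.6158

7.6158


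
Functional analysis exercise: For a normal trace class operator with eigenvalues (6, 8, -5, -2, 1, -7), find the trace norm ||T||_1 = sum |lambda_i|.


For a normal operator, singular values equal |eigenvalues|.
Trace norm = sum |lambda_i| = 6 + 8 + 5 + 2 + 1 + 7
= 29

29


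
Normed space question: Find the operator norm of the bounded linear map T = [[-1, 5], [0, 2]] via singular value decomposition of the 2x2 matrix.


A^T A = [[1, -5], [-5, 29]]
trace(A^T A) = 30, det(A^T A) = 4
discriminant = 30^2 - 4*4 = 884
Largest eigenvalue of A^T A = (trace + sqrt(disc))/2 = 29.8661
||T|| = sqrt(29.8661) = 5.4650

5.4650


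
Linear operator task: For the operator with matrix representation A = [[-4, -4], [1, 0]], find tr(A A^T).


trace(A * A^T) = sum of squares of all entries
= (-4)^2 + (-4)^2 + 1^2 + 0^2
= 16 + 16 + 1 + 0
= 33

33


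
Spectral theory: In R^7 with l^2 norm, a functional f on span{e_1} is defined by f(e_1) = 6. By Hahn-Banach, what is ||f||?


The norm of f is given by ||f|| = sup_{||x||=1} |f(x)|.
On span{e_1}, ||e_1|| = 1, so ||f|| = |f(e_1)| / ||e_1||
= |6| / 1 = 6.0000

6.0000


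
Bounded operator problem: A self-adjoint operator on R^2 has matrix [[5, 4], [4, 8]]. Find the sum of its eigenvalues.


For a self-adjoint (symmetric) matrix, the eigenvalues are real.
The sum of eigenvalues equals the trace of the matrix.
trace = 5 + 8 = 13

13


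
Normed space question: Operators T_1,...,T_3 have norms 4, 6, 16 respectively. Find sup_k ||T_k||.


By the Uniform Boundedness Principle, the supremum of norms is finite.
sup_k ||T_k|| = max(4, 6, 16) = 16

16


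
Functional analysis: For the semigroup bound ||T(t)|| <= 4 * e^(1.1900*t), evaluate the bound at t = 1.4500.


||T(1.4500)|| <= 4 * exp(1.1900 * 1.4500)
= 4 * exp(1.7255)
= 4 * 5.6153
= 22.4613

22.4613


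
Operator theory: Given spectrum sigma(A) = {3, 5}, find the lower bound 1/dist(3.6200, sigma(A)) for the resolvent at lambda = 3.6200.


dist(3.6200, {3, 5}) = min(|3.6200 - 3|, |3.6200 - 5|)
= min(0.6200, 1.3800) = 0.6200
Resolvent bound = 1/0.6200 = 1.6129

1.6129


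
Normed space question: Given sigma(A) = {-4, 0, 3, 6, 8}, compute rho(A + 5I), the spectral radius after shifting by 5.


Spectrum of A + 5I = {1, 5, 8, 11, 13}
Spectral radius = max |lambda| over the shifted spectrum
= max(1, 5, 8, 11, 13) = 13

13


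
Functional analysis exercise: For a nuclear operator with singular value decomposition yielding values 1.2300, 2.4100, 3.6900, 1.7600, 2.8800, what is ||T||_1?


The nuclear norm is the sum of all singular values.
||T||_1 = 1.2300 + 2.4100 + 3.6900 + 1.7600 + 2.8800
= 11.9700

11.9700


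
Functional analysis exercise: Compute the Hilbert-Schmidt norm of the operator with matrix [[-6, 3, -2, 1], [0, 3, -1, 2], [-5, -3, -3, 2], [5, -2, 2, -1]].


The Hilbert-Schmidt norm is sqrt(sum of squares of all entries).
Sum of squares = (-6)^2 + 3^2 + (-2)^2 + 1^2 + 0^2 + 3^2 + (-1)^2 + 2^2 + (-5)^2 + (-3)^2 + (-3)^2 + 2^2 + 5^2 + (-2)^2 + 2^2 + (-1)^2
= 36 + 9 + 4 + 1 + 0 + 9 + 1 + 4 + 25 + 9 + 9 + 4 + 25 + 4 + 4 + 1 = 145
||T||_HS = sqrt(145) = 12.0416

12.0416


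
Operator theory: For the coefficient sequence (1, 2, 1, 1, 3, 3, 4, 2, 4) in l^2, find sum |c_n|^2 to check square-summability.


sum |c_n|^2 = 1^2 + 2^2 + 1^2 + 1^2 + 3^2 + 3^2 + 4^2 + 2^2 + 4^2
= 1 + 4 + 1 + 1 + 9 + 9 + 16 + 4 + 16
= 61

61


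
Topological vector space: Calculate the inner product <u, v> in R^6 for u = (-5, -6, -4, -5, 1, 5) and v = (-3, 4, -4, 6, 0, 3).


Computing the standard inner product <u, v> = sum u_i * v_i
= -5*-3 + -6*4 + -4*-4 + -5*6 + 1*0 + 5*3
= 15 + -24 + 16 + -30 + 0 + 15
= -8

-8


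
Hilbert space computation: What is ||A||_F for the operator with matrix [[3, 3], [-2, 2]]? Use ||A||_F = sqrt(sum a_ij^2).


||A||_F^2 = sum a_ij^2
= 3^2 + 3^2 + (-2)^2 + 2^2
= 9 + 9 + 4 + 4 = 26
||A||_F = sqrt(26) = 5.0990

5.0990


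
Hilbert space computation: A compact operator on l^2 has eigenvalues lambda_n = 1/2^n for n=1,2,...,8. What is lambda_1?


The eigenvalue formula gives lambda_1 = 1/2^1
= 1/2
= 0.5000

0.5000


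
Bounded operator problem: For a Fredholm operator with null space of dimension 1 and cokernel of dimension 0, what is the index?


The Fredholm index is defined as ind(T) = dim(ker T) - dim(coker T)
= 1 - 0
= 1

1


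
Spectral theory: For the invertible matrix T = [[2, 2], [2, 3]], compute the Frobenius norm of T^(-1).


det(T) = 2*3 - 2*2 = 2
T^(-1) = (1/2) * [[3, -2], [-2, 2]] = [[1.5000, -1.0000], [-1.0000, 1.0000]]
||T^(-1)||_F^2 = 1.5000^2 + (-1.0000)^2 + (-1.0000)^2 + 1.0000^2 = 5.2500
||T^(-1)||_F = sqrt(5.2500) = 2.2913

2.2913


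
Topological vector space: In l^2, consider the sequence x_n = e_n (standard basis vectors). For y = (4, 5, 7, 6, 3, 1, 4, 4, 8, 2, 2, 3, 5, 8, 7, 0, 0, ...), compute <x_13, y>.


x_13 = e_13 is the standard basis vector with 1 in position 13.
<x_13, y> = y_13 = 5
As n -> infinity, <x_n, y> -> 0, confirming weak convergence of (x_n) to 0.

5


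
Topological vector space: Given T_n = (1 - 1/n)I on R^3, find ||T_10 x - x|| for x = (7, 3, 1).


T_10 x - x = (1 - 1/10)x - x = -x/10
||x|| = sqrt(59) = 7.6811
||T_10 x - x|| = ||x||/10 = 7.6811/10 = 0.7681

0.7681


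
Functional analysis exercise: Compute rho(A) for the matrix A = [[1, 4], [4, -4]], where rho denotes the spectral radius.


For a 2x2 matrix, eigenvalues satisfy lambda^2 - (trace)*lambda + det = 0
trace = 1 + -4 = -3
det = 1*-4 - 4*4 = -20
discriminant = (-3)^2 - 4*(-20) = 89
spectral radius = max |eigenvalue| = 6.2170

6.2170


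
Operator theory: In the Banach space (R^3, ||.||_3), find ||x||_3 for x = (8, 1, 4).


The l^3 norm = (sum |x_i|^3)^(1/3)
Sum of 3th powers = 512 + 1 + 64 = 577
||x||_3 = (577)^(1/3) = 8.3251

8.3251


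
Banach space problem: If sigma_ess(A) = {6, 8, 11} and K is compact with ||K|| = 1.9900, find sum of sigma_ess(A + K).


By Weyl's theorem, the essential spectrum is invariant under compact perturbations.
sigma_ess(A + K) = sigma_ess(A) = {6, 8, 11}
Sum = 6 + 8 + 11 = 25

25


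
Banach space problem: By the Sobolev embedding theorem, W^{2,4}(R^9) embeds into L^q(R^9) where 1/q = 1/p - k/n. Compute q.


Using the Sobolev embedding formula: 1/q = 1/p - k/n
1/q = 1/4 - 2/9 = 1/36
q = 1/(1/36) = 36

36.0000
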